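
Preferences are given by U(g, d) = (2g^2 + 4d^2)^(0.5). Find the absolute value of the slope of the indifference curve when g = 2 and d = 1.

For CES with ρ = 2, MRS = (2/4)·(d/g)^(-1).
At (2, 1): MRS = 1.
That is, one extra unit of g is worth 1 units of d at the margin.

MRS = 1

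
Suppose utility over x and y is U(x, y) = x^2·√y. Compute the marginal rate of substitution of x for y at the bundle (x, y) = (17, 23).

MRS = 92/17

MU_x = 2·x·√y and MU_y = 0.5·x^2·y^(-0.5).
MRS = MU_x/MU_y = (4)·y/x.
At (17, 23): MRS = 92/17.
That is, one extra unit of x is worth 92/17 units of y at the margin.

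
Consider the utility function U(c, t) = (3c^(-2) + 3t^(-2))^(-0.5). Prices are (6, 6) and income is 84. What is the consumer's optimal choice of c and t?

c* = 7, t* = 7

For CES with ρ = -2, MRS = (t/c)^3.
Tangency: set MRS = p_c/p_t = 6/6 = 1.
So (t/c)^3 = 1; taking the cube root, t/c = 1, i.e. t = c.
Substitute into the budget 6·c + 6·t = 84: 12·c = 84, so c* = 7 and t* = 7.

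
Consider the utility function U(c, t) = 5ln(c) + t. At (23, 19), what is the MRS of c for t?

MRS = 5/23

MU_c = 5/c, MU_t = 1.
MRS = 5/c ÷ 1.
At (23, 19): MRS = 5/23.
The indifference curve has slope −5/23 at this bundle.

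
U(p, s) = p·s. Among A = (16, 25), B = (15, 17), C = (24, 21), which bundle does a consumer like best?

Bundle C

Evaluate utility at each bundle:
U(A) = 400.
U(B) = 255.
U(C) = 504.
Highest utility is C, so C ≻ A ≻ B.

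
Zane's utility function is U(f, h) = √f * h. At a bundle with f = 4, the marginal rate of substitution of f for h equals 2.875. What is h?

MU_f = 0.5·f^(-0.5)·h and MU_h = √f.
MRS = MU_f/MU_h = (0.5)·h/f.
Substitute f = 4: MRS = h/8. Setting h/8 = 2.875 gives h = 2.875·8 = 23.

h = 23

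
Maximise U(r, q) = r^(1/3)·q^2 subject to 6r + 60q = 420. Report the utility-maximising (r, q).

MU_r = 1/3·r^(-2/3)·q^2 and MU_q = 2·r^(1/3)·q.
MRS = MU_r/MU_q = (1/6)·q/r.
Tangency: set MRS = p_r/p_q = 6/60 = 0.1.
So (1/6)·q/r = 0.1, i.e. q = 0.6·r.
Substitute into the budget 6·r + 60·q = 420: 42·r = 420, so r* = 10.
Then q* = 0.6·10 = 6.

r* = 10, q* = 6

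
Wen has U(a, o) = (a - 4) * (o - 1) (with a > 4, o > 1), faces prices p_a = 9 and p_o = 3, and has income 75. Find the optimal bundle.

a* = 6, o* = 7

MU_a = (o−1), MU_o = (a−4).
MRS = (o−1)/(a−4).
Tangency: set MRS = p_a/p_o = 9/3 = 3.
So (o − 1)/(a − 4) = 3, i.e. (o − 1) = 3·(a − 4).
Rewrite the budget in excess-of-subsistence terms: 9·(a − 4) + 3·(o − 1) = 75 − 9·4 − 3·1 = 36.
Substituting, 18·(a − 4) = 36, so a − 4 = 2 and a* = 6.
Then o − 1 = 3·2 = 6, so o* = 7.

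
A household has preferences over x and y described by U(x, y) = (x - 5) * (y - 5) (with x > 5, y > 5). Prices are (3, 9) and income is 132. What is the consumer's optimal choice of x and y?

x* = 17, y* = 9

MU_x = (y−5), MU_y = (x−5).
MRS = (y−5)/(x−5).
Tangency: set MRS = p_x/p_y = 3/9 = 1/3.
So (y − 5)/(x − 5) = 1/3, i.e. (y − 5) = (1/3)·(x − 5).
Rewrite the budget in excess-of-subsistence terms: 3·(x − 5) + 9·(y − 5) = 132 − 3·5 − 9·5 = 72.
Substituting, 6·(x − 5) = 72, so x − 5 = 12 and x* = 17.
Then y − 5 = (1/3)·12 = 4, so y* = 9.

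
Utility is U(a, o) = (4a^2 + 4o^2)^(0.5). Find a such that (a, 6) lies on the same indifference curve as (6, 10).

a = 10

U depends on (a, o) only through S = 4a^2 + 4o^2, so equal utility means equal S. At (6, 10): S = 544.
With o = 6: 4·6^2 = 144, so 4a^2 = 544 − 144 = 400, i.e. a^2 = 100.
Hence a = √100 = 10.
Check: U(10, 6) = 23.3238.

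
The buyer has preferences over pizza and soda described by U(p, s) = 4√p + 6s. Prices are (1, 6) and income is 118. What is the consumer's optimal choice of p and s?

MU_p = 4/(2√p), MU_s = 6.
MRS = 4/(2√p) ÷ 6.
Tangency: set MRS = p_p/p_s = 1/6.
MRS depends only on p: (1/3)/√p = 1/6 ⇒ √p = (1/3)/(1/6) = 2 ⇒ p* = 4.
From the budget, 6·s = 118 − 1·4 = 114, so s* = 19.

p* = 4, s* = 19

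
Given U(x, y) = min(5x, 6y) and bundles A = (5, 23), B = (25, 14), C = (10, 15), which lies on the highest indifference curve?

Evaluate utility at each bundle:
U(A) = 25.
U(B) = 84.
U(C) = 50.
Highest utility is B, so B ≻ C ≻ A.

Bundle B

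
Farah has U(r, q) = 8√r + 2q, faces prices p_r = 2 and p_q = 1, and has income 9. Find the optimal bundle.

r* = 1, q* = 7

MU_r = 8/(2√r), MU_q = 2.
MRS = 8/(2√r) ÷ 2.
Tangency: set MRS = p_r/p_q = 2/1 = 2.
MRS depends only on r: 2/√r = 2 ⇒ √r = 2/2 = 1 ⇒ r* = 1.
From the budget, 1·q = 9 − 2·1 = 7, so q* = 7.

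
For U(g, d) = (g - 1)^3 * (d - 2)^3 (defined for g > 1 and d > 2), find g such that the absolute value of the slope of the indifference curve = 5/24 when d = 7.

MU_g = 3·(g−1)^2·(d−2)^3, MU_d = 3·(g−1)^3·(d−2)^2.
MRS = (d−2)/(g−1).
Substitute d = 7: MRS = 5/(g − 1). Setting this equal to 5/24 gives g − 1 = 5/(5/24) = 24, so g = 25.

g = 25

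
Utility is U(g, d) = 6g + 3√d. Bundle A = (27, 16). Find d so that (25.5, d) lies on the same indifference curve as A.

U(27, 16) = 174.
Set U(25.5, d) = 174 and solve.
With g = 25.5: 3√d = 174 − 6·25.5 = 21, so √d = 7 and d = 49.
Check: U(25.5, 49) = 174.

d = 49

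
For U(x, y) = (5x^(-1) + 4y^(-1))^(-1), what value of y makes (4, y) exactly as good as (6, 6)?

y = 16

U depends on (x, y) only through S = 5x^(-1) + 4y^(-1), so equal utility means equal S. At (6, 6): S = 1.5.
With x = 4: 5·4^(-1) = 1.25, so 4y^(-1) = 1.5 − 1.25 = 0.25, i.e. y^(-1) = 1/16.
Hence y = 1/(1/16) = 16.
Check: U(4, 16) = 0.6667.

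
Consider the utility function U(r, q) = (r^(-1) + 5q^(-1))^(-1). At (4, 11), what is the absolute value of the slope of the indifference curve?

For CES with ρ = -1, MRS = (1/5)·(q/r)^2.
At (4, 11): MRS = 121/80.
That is, one extra unit of r is worth 121/80 units of q at the margin.

MRS = 121/80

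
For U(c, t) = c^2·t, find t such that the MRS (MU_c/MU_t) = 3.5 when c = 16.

t = 28

MU_c = 2·c·t and MU_t = c^2.
MRS = MU_c/MU_t = (2/1)·t/c.
Substitute c = 16: MRS = t/8. Setting t/8 = 3.5 gives t = 3.5·8 = 28.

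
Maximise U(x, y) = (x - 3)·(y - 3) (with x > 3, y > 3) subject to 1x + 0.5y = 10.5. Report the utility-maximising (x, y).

MU_x = (y−3), MU_y = (x−3).
MRS = (y−3)/(x−3).
Tangency: set MRS = p_x/p_y = 1/0.5 = 2.
So (y − 3)/(x − 3) = 2, i.e. (y − 3) = 2·(x − 3).
Rewrite the budget in excess-of-subsistence terms: 1·(x − 3) + 0.5·(y − 3) = 10.5 − 1·3 − 0.5·3 = 6.
Substituting, 2·(x − 3) = 6, so x − 3 = 3 and x* = 6.
Then y − 3 = 2·3 = 6, so y* = 9.

x* = 6, y* = 9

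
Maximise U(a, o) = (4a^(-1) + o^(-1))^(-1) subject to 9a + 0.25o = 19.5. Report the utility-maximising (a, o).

a* = 2, o* = 6

For CES with ρ = -1, MRS = (4/1)·(o/a)^2.
Tangency: set MRS = p_a/p_o = 9/0.25 = 36.
So (o/a)^2 = 9; taking the square root, o/a = 3, i.e. o = 3·a.
Substitute into the budget 9·a + 0.25·o = 19.5: 9.75·a = 19.5, so a* = 2 and o* = 3·2 = 6.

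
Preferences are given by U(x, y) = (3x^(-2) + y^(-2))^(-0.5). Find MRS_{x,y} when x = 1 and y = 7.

For CES with ρ = -2, MRS = (3/1)·(y/x)^3.
At (1, 7): MRS = 1029.
So at (1, 7) the consumer would give up 1029 units of y for one more unit of x.

MRS = 1029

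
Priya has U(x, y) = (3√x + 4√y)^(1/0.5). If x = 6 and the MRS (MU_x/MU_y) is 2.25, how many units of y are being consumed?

y = 54

For CES with ρ = 0.5, MRS = (3/4)·√(y/x).
Setting (3/4)·√(y/6) = 2.25 gives √(y/6) = 3, so y/6 = 9 and y = 54.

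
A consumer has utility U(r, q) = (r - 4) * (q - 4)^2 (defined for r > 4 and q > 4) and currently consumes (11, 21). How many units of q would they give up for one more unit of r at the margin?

MU_r = (q−4)^2, MU_q = 2·(r−4)·(q−4).
MRS = (1/2)·(q−4)/(r−4).
At (11, 21): MRS = 17/14.
So at (11, 21) the consumer would give up 17/14 units of q for one more unit of r.

MRS = 17/14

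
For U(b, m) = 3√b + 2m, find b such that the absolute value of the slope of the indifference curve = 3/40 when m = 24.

MU_b = 3/(2√b), MU_m = 2.
MRS = 3/(2√b) ÷ 2.
MRS depends only on b: 0.75/√b = 3/40 ⇒ √b = 0.75/(3/40) = 10 ⇒ b = 100.

b = 100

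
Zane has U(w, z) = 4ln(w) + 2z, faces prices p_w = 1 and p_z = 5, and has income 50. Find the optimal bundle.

MU_w = 4/w, MU_z = 2.
MRS = 4/w ÷ 2.
Tangency: set MRS = p_w/p_z = 1/5 = 0.2.
MRS depends only on w: 2/w = 0.2 ⇒ w* = 2/0.2 = 10.
From the budget, 5·z = 50 − 1·10 = 40, so z* = 8.

w* = 10, z* = 8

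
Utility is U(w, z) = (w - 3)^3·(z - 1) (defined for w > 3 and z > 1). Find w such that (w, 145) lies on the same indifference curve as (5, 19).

w = 4

U(5, 19) = 144.
Set U(w, 145) = 144 and solve.
With z = 145: (145 − 1) = 144, so (w − 3)^3 = 144/144 = 1.
Taking the cube root (with w > 3): w − 3 = 1, so w = 4.
Check: U(4, 145) = 144.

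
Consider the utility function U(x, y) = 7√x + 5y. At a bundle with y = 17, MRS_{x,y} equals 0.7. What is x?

x = 1

MU_x = 7/(2√x), MU_y = 5.
MRS = 7/(2√x) ÷ 5.
MRS depends only on x: 0.7/√x = 0.7 ⇒ √x = 0.7/0.7 = 1 ⇒ x = 1.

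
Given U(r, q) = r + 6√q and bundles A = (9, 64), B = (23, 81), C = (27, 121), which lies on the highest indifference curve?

Evaluate utility at each bundle:
U(A) = 57.000.
U(B) = 77.000.
U(C) = 93.000.
Highest utility is C, so C ≻ B ≻ A.

Bundle C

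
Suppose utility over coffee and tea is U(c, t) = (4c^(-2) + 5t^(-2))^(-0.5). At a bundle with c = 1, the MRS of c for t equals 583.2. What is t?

t = 9

For CES with ρ = -2, MRS = (4/5)·(t/c)^3.
Setting (4/5)·(t/1)^3 = 583.2 gives (t/1)^3 = 729, so t/1 = 9 and t = 9.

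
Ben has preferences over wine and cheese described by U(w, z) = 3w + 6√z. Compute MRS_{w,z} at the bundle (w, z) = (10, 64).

MRS = 8

MU_w = 3, MU_z = 6/(2√z).
MRS = 3 ÷ (6/(2√z)).
At (10, 64): MRS = 8.
So at (10, 64) the consumer would give up 8 units of z for one more unit of w.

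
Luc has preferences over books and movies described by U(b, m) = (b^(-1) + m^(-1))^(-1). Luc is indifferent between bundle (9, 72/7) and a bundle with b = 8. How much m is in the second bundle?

m = 12

U depends on (b, m) only through S = b^(-1) + m^(-1), so equal utility means equal S. At (9, 72/7): S = 5/24.
With b = 8: 8^(-1) = 0.125, so m^(-1) = 5/24 − 0.125 = 1/12.
Hence m = 1/(1/12) = 12.
Check: U(8, 12) = 4.8.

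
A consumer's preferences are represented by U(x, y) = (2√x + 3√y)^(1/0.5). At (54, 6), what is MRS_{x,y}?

MRS = 2/9

For CES with ρ = 0.5, MRS = (2/3)·√(y/x).
At (54, 6): MRS = 2/9.
So at (54, 6) the consumer would give up 2/9 units of y for one more unit of x.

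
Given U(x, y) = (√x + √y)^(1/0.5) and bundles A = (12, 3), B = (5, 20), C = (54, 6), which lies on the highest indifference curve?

Evaluate utility at each bundle:
U(A) = 27.000.
U(B) = 45.000.
U(C) = 96.000.
Highest utility is C, so C ≻ B ≻ A.

Bundle C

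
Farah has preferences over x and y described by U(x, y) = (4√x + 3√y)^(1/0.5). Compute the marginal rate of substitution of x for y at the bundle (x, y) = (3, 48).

MRS = 16/3

For CES with ρ = 0.5, MRS = (4/3)·√(y/x).
At (3, 48): MRS = 16/3.
That is, one extra unit of x is worth 16/3 units of y at the margin.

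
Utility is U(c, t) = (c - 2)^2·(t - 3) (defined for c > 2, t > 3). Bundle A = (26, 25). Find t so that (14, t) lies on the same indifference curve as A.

t = 91

U(26, 25) = 12672.
Set U(14, t) = 12672 and solve.
With c = 14: (14 − 2)^2 = 144, so (t − 3) = 12672/144 = 88.
So t = 3 + 88 = 91.
Check: U(14, 91) = 12672.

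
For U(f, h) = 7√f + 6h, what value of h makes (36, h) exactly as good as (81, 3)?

h = 6.5

U(81, 3) = 81.
Set U(36, h) = 81 and solve.
With f = 36: √36 = 6, so 6h = 81 − 7·6 = 39 and h = 6.5.
Check: U(36, 6.5) = 81.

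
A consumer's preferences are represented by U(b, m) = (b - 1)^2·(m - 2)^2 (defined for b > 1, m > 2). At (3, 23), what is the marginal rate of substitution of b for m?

MU_b = 2·(b−1)·(m−2)^2, MU_m = 2·(b−1)^2·(m−2).
MRS = (m−2)/(b−1).
At (3, 23): MRS = 10.5.
That is, one extra unit of b is worth 10.5 units of m at the margin.

MRS = 10.5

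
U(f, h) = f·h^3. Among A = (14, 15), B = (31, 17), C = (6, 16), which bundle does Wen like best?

Evaluate utility at each bundle:
U(A) = 47250.
U(B) = 152303.
U(C) = 24576.
Highest utility is B, so B ≻ A ≻ C.

Bundle B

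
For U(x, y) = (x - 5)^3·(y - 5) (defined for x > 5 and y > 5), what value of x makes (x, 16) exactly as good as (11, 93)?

x = 17

U(11, 93) = 19008.
Set U(x, 16) = 19008 and solve.
With y = 16: (16 − 5) = 11, so (x − 5)^3 = 19008/11 = 1728.
Taking the cube root (with x > 5): x − 5 = 12, so x = 17.
Check: U(17, 16) = 19008.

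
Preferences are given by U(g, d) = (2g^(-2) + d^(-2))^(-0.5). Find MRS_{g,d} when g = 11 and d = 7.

For CES with ρ = -2, MRS = (2/1)·(d/g)^3.
At (11, 7): MRS = 686/1331.
That is, one extra unit of g is worth 686/1331 units of d at the margin.

MRS = 686/1331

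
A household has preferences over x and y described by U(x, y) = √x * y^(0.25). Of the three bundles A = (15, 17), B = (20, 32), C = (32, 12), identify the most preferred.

Bundle B

Evaluate utility at each bundle:
U(A) = 7.864.
U(B) = 10.637.
U(C) = 10.529.
Highest utility is B, so B ≻ C ≻ A.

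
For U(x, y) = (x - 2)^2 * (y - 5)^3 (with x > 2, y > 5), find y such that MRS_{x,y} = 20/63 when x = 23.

y = 15

MU_x = 2·(x−2)·(y−5)^3, MU_y = 3·(x−2)^2·(y−5)^2.
MRS = (2/3)·(y−5)/(x−2).
Substitute x = 23: MRS = (y − 5)/31.5. Setting this equal to 20/63 gives y − 5 = (20/63)·31.5 = 10, so y = 15.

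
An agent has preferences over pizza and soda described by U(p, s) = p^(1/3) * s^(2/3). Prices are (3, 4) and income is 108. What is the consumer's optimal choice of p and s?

MU_p = 1/3·p^(-2/3)·s^(2/3) and MU_s = 2/3·p^(1/3)·s^(-1/3).
MRS = MU_p/MU_s = (0.5)·s/p.
Tangency: set MRS = p_p/p_s = 3/4 = 0.75.
So (0.5)·s/p = 0.75, i.e. s = 1.5·p.
Substitute into the budget 3·p + 4·s = 108: 9·p = 108, so p* = 12.
Then s* = 1.5·12 = 18.

p* = 12, s* = 18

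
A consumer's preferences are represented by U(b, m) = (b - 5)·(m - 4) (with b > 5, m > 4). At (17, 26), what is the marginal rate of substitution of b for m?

MRS = 11/6

MU_b = (m−4), MU_m = (b−5).
MRS = (m−4)/(b−5).
At (17, 26): MRS = 11/6.
That is, one extra unit of b is worth 11/6 units of m at the margin.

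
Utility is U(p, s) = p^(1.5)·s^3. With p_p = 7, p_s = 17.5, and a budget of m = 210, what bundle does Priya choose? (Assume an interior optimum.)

p* = 10, s* = 8

MU_p = 1.5·√p·s^3 and MU_s = 3·p^(1.5)·s^2.
MRS = MU_p/MU_s = (0.5)·s/p.
Tangency: set MRS = p_p/p_s = 7/17.5 = 0.4.
So (0.5)·s/p = 0.4, i.e. s = 0.8·p.
Substitute into the budget 7·p + 17.5·s = 210: 21·p = 210, so p* = 10.
Then s* = 0.8·10 = 8.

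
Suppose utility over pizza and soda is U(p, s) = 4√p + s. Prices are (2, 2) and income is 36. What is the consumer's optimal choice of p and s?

MU_p = 4/(2√p), MU_s = 1.
MRS = 4/(2√p) ÷ 1.
Tangency: set MRS = p_p/p_s = 2/2 = 1.
MRS depends only on p: 2/√p = 1 ⇒ √p = 2/1 = 2 ⇒ p* = 4.
From the budget, 2·s = 36 − 2·4 = 28, so s* = 14.

p* = 4, s* = 14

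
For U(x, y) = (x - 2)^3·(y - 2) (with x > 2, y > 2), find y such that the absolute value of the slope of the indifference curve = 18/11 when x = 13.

y = 8

MU_x = 3·(x−2)^2·(y−2), MU_y = (x−2)^3.
MRS = (3/1)·(y−2)/(x−2).
Substitute x = 13: MRS = (y − 2)/(11/3). Setting this equal to 18/11 gives y − 2 = (18/11)·(11/3) = 6, so y = 8.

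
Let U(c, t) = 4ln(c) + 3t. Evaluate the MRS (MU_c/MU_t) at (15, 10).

MU_c = 4/c, MU_t = 3.
MRS = 4/c ÷ 3.
At (15, 10): MRS = 4/45.
So at (15, 10) the consumer would give up 4/45 units of t for one more unit of c.

MRS = 4/45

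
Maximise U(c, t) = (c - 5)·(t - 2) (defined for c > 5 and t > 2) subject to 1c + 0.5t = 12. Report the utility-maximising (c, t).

c* = 8, t* = 8

MU_c = (t−2), MU_t = (c−5).
MRS = (t−2)/(c−5).
Tangency: set MRS = p_c/p_t = 1/0.5 = 2.
So (t − 2)/(c − 5) = 2, i.e. (t − 2) = 2·(c − 5).
Rewrite the budget in excess-of-subsistence terms: 1·(c − 5) + 0.5·(t − 2) = 12 − 1·5 − 0.5·2 = 6.
Substituting, 2·(c − 5) = 6, so c − 5 = 3 and c* = 8.
Then t − 2 = 2·3 = 6, so t* = 8.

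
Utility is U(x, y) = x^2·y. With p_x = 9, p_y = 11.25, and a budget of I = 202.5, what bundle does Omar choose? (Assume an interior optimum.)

MU_x = 2·x·y and MU_y = x^2.
MRS = MU_x/MU_y = (2/1)·y/x.
Tangency: set MRS = p_x/p_y = 9/11.25 = 0.8.
So (2/1)·y/x = 0.8, i.e. y = 0.4·x.
Substitute into the budget 9·x + 11.25·y = 202.5: 13.5·x = 202.5, so x* = 15.
Then y* = 0.4·15 = 6.

x* = 15, y* = 6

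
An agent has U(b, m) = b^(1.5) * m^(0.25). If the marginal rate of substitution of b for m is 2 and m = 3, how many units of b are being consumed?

MU_b = 1.5·√b·m^(0.25) and MU_m = 0.25·b^(1.5)·m^(-0.75).
MRS = MU_b/MU_m = (6)·m/b.
Substitute m = 3: MRS = 18/b. Setting 18/b = 2 gives b = 18/2 = 9.

b = 9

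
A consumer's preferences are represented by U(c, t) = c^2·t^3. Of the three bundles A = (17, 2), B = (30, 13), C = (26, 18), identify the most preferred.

Bundle C

Evaluate utility at each bundle:
U(A) = 2312.
U(B) = 1977300.
U(C) = 3942432.
Highest utility is C, so C ≻ B ≻ A.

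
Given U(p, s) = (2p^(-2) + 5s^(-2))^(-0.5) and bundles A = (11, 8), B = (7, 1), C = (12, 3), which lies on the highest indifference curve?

Evaluate utility at each bundle:
U(A) = 3.250.
U(B) = 0.445.
U(C) = 1.325.
Highest utility is A, so A ≻ C ≻ B.

Bundle A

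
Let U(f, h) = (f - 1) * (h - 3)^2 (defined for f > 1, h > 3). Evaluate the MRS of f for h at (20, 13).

MU_f = (h−3)^2, MU_h = 2·(f−1)·(h−3).
MRS = (1/2)·(h−3)/(f−1).
At (20, 13): MRS = 5/19.
So at (20, 13) the consumer would give up 5/19 units of h for one more unit of f.

MRS = 5/19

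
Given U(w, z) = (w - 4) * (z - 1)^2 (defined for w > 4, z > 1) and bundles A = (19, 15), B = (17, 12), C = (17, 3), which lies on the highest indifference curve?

Bundle A

Evaluate utility at each bundle:
U(A) = 2940.
U(B) = 1573.
U(C) = 52.
Highest utility is A, so A ≻ B ≻ C.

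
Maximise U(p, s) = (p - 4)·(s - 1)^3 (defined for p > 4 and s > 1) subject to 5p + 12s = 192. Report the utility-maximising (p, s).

p* = 12, s* = 11

MU_p = (s−1)^3, MU_s = 3·(p−4)·(s−1)^2.
MRS = (1/3)·(s−1)/(p−4).
Tangency: set MRS = p_p/p_s = 5/12.
So (1/3)·(s − 1)/(p − 4) = 5/12, i.e. (s − 1) = 1.25·(p − 4).
Rewrite the budget in excess-of-subsistence terms: 5·(p − 4) + 12·(s − 1) = 192 − 5·4 − 12·1 = 160.
Substituting, 20·(p − 4) = 160, so p − 4 = 8 and p* = 12.
Then s − 1 = 1.25·8 = 10, so s* = 11.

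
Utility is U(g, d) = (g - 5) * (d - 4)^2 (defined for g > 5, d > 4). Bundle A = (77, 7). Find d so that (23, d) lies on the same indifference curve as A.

U(77, 7) = 648.
Set U(23, d) = 648 and solve.
With g = 23: (23 − 5) = 18, so (d − 4)^2 = 648/18 = 36.
Taking the square root (with d > 4): d − 4 = 6, so d = 10.
Check: U(23, 10) = 648.

d = 10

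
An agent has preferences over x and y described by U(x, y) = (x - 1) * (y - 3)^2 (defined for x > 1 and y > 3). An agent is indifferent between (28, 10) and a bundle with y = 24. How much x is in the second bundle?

U(28, 10) = 1323.
Set U(x, 24) = 1323 and solve.
With y = 24: (24 − 3)^2 = 441, so (x − 1) = 1323/441 = 3.
So x = 1 + 3 = 4.
Check: U(4, 24) = 1323.

x = 4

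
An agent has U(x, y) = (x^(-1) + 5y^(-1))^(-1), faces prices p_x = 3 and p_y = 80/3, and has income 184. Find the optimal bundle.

x* = 8, y* = 6

For CES with ρ = -1, MRS = (1/5)·(y/x)^2.
Tangency: set MRS = p_x/p_y = 3/(80/3) = 9/80.
So (y/x)^2 = 9/16; taking the square root, y/x = 0.75, i.e. y = 0.75·x.
Substitute into the budget 3·x + (80/3)·y = 184: 23·x = 184, so x* = 8 and y* = 0.75·8 = 6.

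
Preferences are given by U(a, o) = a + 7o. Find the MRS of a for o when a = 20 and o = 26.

MU_a = 1, MU_o = 7, so MRS = 1/7 at every bundle.
At (20, 26): MRS = 1/7.
The indifference curve has slope −1/7 at this bundle.

MRS = 1/7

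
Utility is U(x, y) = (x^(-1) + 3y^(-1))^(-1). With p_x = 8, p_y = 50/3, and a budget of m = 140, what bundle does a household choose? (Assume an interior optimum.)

x* = 5, y* = 6

For CES with ρ = -1, MRS = (1/3)·(y/x)^2.
Tangency: set MRS = p_x/p_y = 8/(50/3) = 12/25.
So (y/x)^2 = 36/25; taking the square root, y/x = 1.2, i.e. y = 1.2·x.
Substitute into the budget 8·x + (50/3)·y = 140: 28·x = 140, so x* = 5 and y* = 1.2·5 = 6.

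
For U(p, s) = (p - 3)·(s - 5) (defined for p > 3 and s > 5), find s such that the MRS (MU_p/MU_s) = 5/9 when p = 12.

MU_p = (s−5), MU_s = (p−3).
MRS = (s−5)/(p−3).
Substitute p = 12: MRS = (s − 5)/9. Setting this equal to 5/9 gives s − 5 = (5/9)·9 = 5, so s = 10.

s = 10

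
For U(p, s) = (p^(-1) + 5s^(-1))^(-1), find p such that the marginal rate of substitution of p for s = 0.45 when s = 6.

p = 4

For CES with ρ = -1, MRS = (1/5)·(s/p)^2.
Setting (1/5)·(6/p)^2 = 0.45 gives (6/p)^2 = 2.25, so 6/p = 1.5 and p = 4.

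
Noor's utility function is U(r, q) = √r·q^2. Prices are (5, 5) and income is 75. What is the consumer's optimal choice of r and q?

MU_r = 0.5·r^(-0.5)·q^2 and MU_q = 2·√r·q.
MRS = MU_r/MU_q = (0.25)·q/r.
Tangency: set MRS = p_r/p_q = 5/5 = 1.
So (0.25)·q/r = 1, i.e. q = 4·r.
Substitute into the budget 5·r + 5·q = 75: 25·r = 75, so r* = 3.
Then q* = 4·3 = 12.

r* = 3, q* = 12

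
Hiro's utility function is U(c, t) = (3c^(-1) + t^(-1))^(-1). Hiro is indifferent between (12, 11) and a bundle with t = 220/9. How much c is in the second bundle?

c = 10

U depends on (c, t) only through S = 3c^(-1) + t^(-1), so equal utility means equal S. At (12, 11): S = 15/44.
With t = 220/9: (220/9)^(-1) = 9/220, so 3c^(-1) = 15/44 − 9/220 = 0.3, i.e. c^(-1) = 0.1.
Hence c = 1/0.1 = 10.
Check: U(10, 220/9) = 2.9333.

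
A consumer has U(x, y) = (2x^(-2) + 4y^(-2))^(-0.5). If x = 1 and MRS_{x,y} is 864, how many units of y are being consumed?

y = 12

For CES with ρ = -2, MRS = (2/4)·(y/x)^3.
Setting (2/4)·(y/1)^3 = 864 gives (y/1)^3 = 1728, so y/1 = 12 and y = 12.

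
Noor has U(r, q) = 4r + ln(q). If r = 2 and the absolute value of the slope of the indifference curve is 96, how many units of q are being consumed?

MU_r = 4, MU_q = 1/q.
MRS = 4 ÷ (1/q).
MRS depends only on q: 4·q = 96 ⇒ q = 96/4 = 24.

q = 24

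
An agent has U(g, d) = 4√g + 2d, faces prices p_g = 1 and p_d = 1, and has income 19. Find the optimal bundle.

g* = 1, d* = 18

MU_g = 4/(2√g), MU_d = 2.
MRS = 4/(2√g) ÷ 2.
Tangency: set MRS = p_g/p_d = 1/1 = 1.
MRS depends only on g: 1/√g = 1 ⇒ √g = 1/1 = 1 ⇒ g* = 1.
From the budget, 1·d = 19 − 1·1 = 18, so d* = 18.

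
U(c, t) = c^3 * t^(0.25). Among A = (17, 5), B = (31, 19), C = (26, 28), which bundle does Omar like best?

Evaluate utility at each bundle:
U(A) = 7346.649.
U(B) = 62197.579.
U(C) = 40430.541.
Highest utility is B, so B ≻ C ≻ A.

Bundle B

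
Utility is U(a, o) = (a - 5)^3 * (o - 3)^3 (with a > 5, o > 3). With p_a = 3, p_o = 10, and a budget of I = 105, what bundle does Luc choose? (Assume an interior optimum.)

MU_a = 3·(a−5)^2·(o−3)^3, MU_o = 3·(a−5)^3·(o−3)^2.
MRS = (o−3)/(a−5).
Tangency: set MRS = p_a/p_o = 3/10 = 0.3.
So (o − 3)/(a − 5) = 0.3, i.e. (o − 3) = 0.3·(a − 5).
Rewrite the budget in excess-of-subsistence terms: 3·(a − 5) + 10·(o − 3) = 105 − 3·5 − 10·3 = 60.
Substituting, 6·(a − 5) = 60, so a − 5 = 10 and a* = 15.
Then o − 3 = 0.3·10 = 3, so o* = 6.

a* = 15, o* = 6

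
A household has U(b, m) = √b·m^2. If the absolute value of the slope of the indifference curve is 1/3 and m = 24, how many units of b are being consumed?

b = 18

MU_b = 0.5·b^(-0.5)·m^2 and MU_m = 2·√b·m.
MRS = MU_b/MU_m = (0.25)·m/b.
Substitute m = 24: MRS = 6/b. Setting 6/b = 1/3 gives b = 6/(1/3) = 18.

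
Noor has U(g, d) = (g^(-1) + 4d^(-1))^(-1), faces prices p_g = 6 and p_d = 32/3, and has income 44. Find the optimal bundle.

For CES with ρ = -1, MRS = (1/4)·(d/g)^2.
Tangency: set MRS = p_g/p_d = 6/(32/3) = 9/16.
So (d/g)^2 = 2.25; taking the square root, d/g = 1.5, i.e. d = 1.5·g.
Substitute into the budget 6·g + (32/3)·d = 44: 22·g = 44, so g* = 2 and d* = 1.5·2 = 3.

g* = 2, d* = 3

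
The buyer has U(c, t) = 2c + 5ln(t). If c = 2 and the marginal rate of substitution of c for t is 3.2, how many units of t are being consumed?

t = 8

MU_c = 2, MU_t = 5/t.
MRS = 2 ÷ (5/t).
MRS depends only on t: 0.4·t = 3.2 ⇒ t = 3.2/0.4 = 8.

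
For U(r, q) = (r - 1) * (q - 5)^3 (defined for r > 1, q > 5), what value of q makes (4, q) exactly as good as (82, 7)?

q = 11

U(82, 7) = 648.
Set U(4, q) = 648 and solve.
With r = 4: (4 − 1) = 3, so (q − 5)^3 = 648/3 = 216.
Taking the cube root (with q > 5): q − 5 = 6, so q = 11.
Check: U(4, 11) = 648.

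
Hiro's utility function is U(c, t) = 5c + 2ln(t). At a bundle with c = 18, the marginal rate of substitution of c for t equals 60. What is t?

MU_c = 5, MU_t = 2/t.
MRS = 5 ÷ (2/t).
MRS depends only on t: 2.5·t = 60 ⇒ t = 60/2.5 = 24.

t = 24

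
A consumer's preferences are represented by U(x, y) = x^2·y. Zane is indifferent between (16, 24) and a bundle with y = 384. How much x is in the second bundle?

x = 4

U(16, 24) = 6144.
Set U(x, 384) = 6144 and solve.
With y = 384: x^2 = 6144/384 = 16; taking the square root, x = 4.
Check: U(4, 384) = 6144.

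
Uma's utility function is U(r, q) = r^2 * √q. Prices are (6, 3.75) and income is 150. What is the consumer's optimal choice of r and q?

r* = 20, q* = 8

MU_r = 2·r·√q and MU_q = 0.5·r^2·q^(-0.5).
MRS = MU_r/MU_q = (4)·q/r.
Tangency: set MRS = p_r/p_q = 6/3.75 = 1.6.
So (4)·q/r = 1.6, i.e. q = 0.4·r.
Substitute into the budget 6·r + 3.75·q = 150: 7.5·r = 150, so r* = 20.
Then q* = 0.4·20 = 8.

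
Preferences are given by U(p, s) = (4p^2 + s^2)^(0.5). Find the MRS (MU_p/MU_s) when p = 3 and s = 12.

MRS = 1

For CES with ρ = 2, MRS = (4/1)·(s/p)^(-1).
At (3, 12): MRS = 1.
That is, one extra unit of p is worth 1 units of s at the margin.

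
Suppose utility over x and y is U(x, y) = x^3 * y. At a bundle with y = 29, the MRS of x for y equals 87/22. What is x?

MU_x = 3·x^2·y and MU_y = x^3.
MRS = MU_x/MU_y = (3/1)·y/x.
Substitute y = 29: MRS = 87/x. Setting 87/x = 87/22 gives x = 87/(87/22) = 22.

x = 22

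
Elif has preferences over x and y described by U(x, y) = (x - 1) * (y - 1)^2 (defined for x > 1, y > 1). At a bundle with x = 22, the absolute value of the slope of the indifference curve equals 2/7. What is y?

y = 13

MU_x = (y−1)^2, MU_y = 2·(x−1)·(y−1).
MRS = (1/2)·(y−1)/(x−1).
Substitute x = 22: MRS = (y − 1)/42. Setting this equal to 2/7 gives y − 1 = (2/7)·42 = 12, so y = 13.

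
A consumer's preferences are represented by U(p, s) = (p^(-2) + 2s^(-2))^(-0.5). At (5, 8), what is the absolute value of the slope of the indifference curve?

MRS = 256/125

For CES with ρ = -2, MRS = (1/2)·(s/p)^3.
At (5, 8): MRS = 256/125.
The indifference curve has slope −256/125 at this bundle.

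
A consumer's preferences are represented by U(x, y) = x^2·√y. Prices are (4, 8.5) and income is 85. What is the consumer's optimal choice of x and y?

x* = 17, y* = 2

MU_x = 2·x·√y and MU_y = 0.5·x^2·y^(-0.5).
MRS = MU_x/MU_y = (4)·y/x.
Tangency: set MRS = p_x/p_y = 4/8.5 = 8/17.
So (4)·y/x = 8/17, i.e. y = (2/17)·x.
Substitute into the budget 4·x + 8.5·y = 85: 5·x = 85, so x* = 17.
Then y* = (2/17)·17 = 2.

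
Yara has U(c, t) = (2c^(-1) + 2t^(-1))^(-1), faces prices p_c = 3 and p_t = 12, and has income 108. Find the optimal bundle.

c* = 12, t* = 6

For CES with ρ = -1, MRS = (t/c)^2.
Tangency: set MRS = p_c/p_t = 3/12 = 0.25.
So (t/c)^2 = 0.25; taking the square root, t/c = 0.5, i.e. t = 0.5·c.
Substitute into the budget 3·c + 12·t = 108: 9·c = 108, so c* = 12 and t* = 0.5·12 = 6.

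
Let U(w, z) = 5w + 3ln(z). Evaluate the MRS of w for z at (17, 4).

MU_w = 5, MU_z = 3/z.
MRS = 5 ÷ (3/z).
At (17, 4): MRS = 20/3.
That is, one extra unit of w is worth 20/3 units of z at the margin.

MRS = 20/3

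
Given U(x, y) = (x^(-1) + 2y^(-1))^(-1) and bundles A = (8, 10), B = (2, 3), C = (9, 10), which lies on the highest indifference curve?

Bundle C

Evaluate utility at each bundle:
U(A) = 3.077.
U(B) = 0.857.
U(C) = 3.214.
Highest utility is C, so C ≻ A ≻ B.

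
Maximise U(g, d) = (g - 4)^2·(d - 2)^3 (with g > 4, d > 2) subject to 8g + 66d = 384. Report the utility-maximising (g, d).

g* = 15, d* = 4

MU_g = 2·(g−4)·(d−2)^3, MU_d = 3·(g−4)^2·(d−2)^2.
MRS = (2/3)·(d−2)/(g−4).
Tangency: set MRS = p_g/p_d = 8/66 = 4/33.
So (2/3)·(d − 2)/(g − 4) = 4/33, i.e. (d − 2) = (2/11)·(g − 4).
Rewrite the budget in excess-of-subsistence terms: 8·(g − 4) + 66·(d − 2) = 384 − 8·4 − 66·2 = 220.
Substituting, 20·(g − 4) = 220, so g − 4 = 11 and g* = 15.
Then d − 2 = (2/11)·11 = 2, so d* = 4.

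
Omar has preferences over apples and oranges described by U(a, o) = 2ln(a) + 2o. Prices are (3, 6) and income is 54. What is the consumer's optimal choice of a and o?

a* = 2, o* = 8

MU_a = 2/a, MU_o = 2.
MRS = 2/a ÷ 2.
Tangency: set MRS = p_a/p_o = 3/6 = 0.5.
MRS depends only on a: 1/a = 0.5 ⇒ a* = 1/0.5 = 2.
From the budget, 6·o = 54 − 3·2 = 48, so o* = 8.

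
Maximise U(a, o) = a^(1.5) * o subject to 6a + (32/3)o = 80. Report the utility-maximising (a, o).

a* = 8, o* = 3

MU_a = 1.5·√a·o and MU_o = a^(1.5).
MRS = MU_a/MU_o = (1.5)·o/a.
Tangency: set MRS = p_a/p_o = 6/(32/3) = 9/16.
So (1.5)·o/a = 9/16, i.e. o = 0.375·a.
Substitute into the budget 6·a + (32/3)·o = 80: 10·a = 80, so a* = 8.
Then o* = 0.375·8 = 3.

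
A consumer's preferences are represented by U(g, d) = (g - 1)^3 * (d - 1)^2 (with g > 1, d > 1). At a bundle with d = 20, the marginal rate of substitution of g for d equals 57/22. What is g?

g = 12

MU_g = 3·(g−1)^2·(d−1)^2, MU_d = 2·(g−1)^3·(d−1).
MRS = (3/2)·(d−1)/(g−1).
Substitute d = 20: MRS = 28.5/(g − 1). Setting this equal to 57/22 gives g − 1 = 28.5/(57/22) = 11, so g = 12.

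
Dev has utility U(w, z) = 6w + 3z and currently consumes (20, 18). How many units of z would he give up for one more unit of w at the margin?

MU_w = 6, MU_z = 3, so MRS = 6/3 = 2 at every bundle.
At (20, 18): MRS = 2.
That is, one extra unit of w is worth 2 units of z at the margin.

MRS = 2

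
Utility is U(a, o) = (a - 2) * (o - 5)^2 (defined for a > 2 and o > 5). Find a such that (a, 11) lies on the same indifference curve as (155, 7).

U(155, 7) = 612.
Set U(a, 11) = 612 and solve.
With o = 11: (11 − 5)^2 = 36, so (a − 2) = 612/36 = 17.
So a = 2 + 17 = 19.
Check: U(19, 11) = 612.

a = 19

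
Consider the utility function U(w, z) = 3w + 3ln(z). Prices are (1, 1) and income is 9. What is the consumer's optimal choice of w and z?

w* = 8, z* = 1

MU_w = 3, MU_z = 3/z.
MRS = 3 ÷ (3/z).
Tangency: set MRS = p_w/p_z = 1/1 = 1.
MRS depends only on z: z = 1 ⇒ z* = 1.
From the budget, 1·w = 9 − 1·1 = 8, so w* = 8.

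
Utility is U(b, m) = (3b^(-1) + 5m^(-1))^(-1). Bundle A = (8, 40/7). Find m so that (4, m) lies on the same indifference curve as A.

U depends on (b, m) only through S = 3b^(-1) + 5m^(-1), so equal utility means equal S. At (8, 40/7): S = 1.25.
With b = 4: 3·4^(-1) = 0.75, so 5m^(-1) = 1.25 − 0.75 = 0.5, i.e. m^(-1) = 0.1.
Hence m = 1/0.1 = 10.
Check: U(4, 10) = 0.8.

m = 10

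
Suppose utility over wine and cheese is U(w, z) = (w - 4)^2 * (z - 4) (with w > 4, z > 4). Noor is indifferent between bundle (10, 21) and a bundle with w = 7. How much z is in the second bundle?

z = 72

U(10, 21) = 612.
Set U(7, z) = 612 and solve.
With w = 7: (7 − 4)^2 = 9, so (z − 4) = 612/9 = 68.
So z = 4 + 68 = 72.
Check: U(7, 72) = 612.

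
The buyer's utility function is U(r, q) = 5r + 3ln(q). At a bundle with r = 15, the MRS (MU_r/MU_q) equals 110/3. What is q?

q = 22

MU_r = 5, MU_q = 3/q.
MRS = 5 ÷ (3/q).
MRS depends only on q: (5/3)·q = 110/3 ⇒ q = (110/3)/(5/3) = 22.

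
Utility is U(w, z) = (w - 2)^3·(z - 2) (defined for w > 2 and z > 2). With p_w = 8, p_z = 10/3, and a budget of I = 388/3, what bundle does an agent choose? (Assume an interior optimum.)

w* = 12, z* = 10

MU_w = 3·(w−2)^2·(z−2), MU_z = (w−2)^3.
MRS = (3/1)·(z−2)/(w−2).
Tangency: set MRS = p_w/p_z = 8/(10/3) = 2.4.
So (3/1)·(z − 2)/(w − 2) = 2.4, i.e. (z − 2) = 0.8·(w − 2).
Rewrite the budget in excess-of-subsistence terms: 8·(w − 2) + (10/3)·(z − 2) = 388/3 − 8·2 − (10/3)·2 = 320/3.
Substituting, (32/3)·(w − 2) = 320/3, so w − 2 = 10 and w* = 12.
Then z − 2 = 0.8·10 = 8, so z* = 10.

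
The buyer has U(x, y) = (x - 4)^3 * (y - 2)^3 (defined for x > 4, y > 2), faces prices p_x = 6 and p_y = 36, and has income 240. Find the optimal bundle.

x* = 16, y* = 4

MU_x = 3·(x−4)^2·(y−2)^3, MU_y = 3·(x−4)^3·(y−2)^2.
MRS = (y−2)/(x−4).
Tangency: set MRS = p_x/p_y = 6/36 = 1/6.
So (y − 2)/(x − 4) = 1/6, i.e. (y − 2) = (1/6)·(x − 4).
Rewrite the budget in excess-of-subsistence terms: 6·(x − 4) + 36·(y − 2) = 240 − 6·4 − 36·2 = 144.
Substituting, 12·(x − 4) = 144, so x − 4 = 12 and x* = 16.
Then y − 2 = (1/6)·12 = 2, so y* = 4.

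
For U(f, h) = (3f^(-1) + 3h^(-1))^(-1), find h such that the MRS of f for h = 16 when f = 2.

For CES with ρ = -1, MRS = (h/f)^2.
Setting (h/2)^2 = 16 gives h/2 = 4 and h = 8.

h = 8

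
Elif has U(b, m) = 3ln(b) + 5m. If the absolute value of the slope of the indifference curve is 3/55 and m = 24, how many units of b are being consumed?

MU_b = 3/b, MU_m = 5.
MRS = 3/b ÷ 5.
MRS depends only on b: 0.6/b = 3/55 ⇒ b = 0.6/(3/55) = 11.

b = 11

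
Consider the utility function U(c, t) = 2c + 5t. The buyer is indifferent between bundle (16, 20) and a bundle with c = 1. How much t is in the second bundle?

U(16, 20) = 132.
Set U(1, t) = 132 and solve.
2·1 + 5t = 132 ⇒ 5t = 130 ⇒ t = 26.
Check: U(1, 26) = 132.

t = 26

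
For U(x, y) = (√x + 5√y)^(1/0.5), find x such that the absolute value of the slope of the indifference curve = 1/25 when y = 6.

For CES with ρ = 0.5, MRS = (1/5)·√(y/x).
Setting (1/5)·√(6/x) = 1/25 gives √(6/x) = 0.2, so 6/x = 1/25 and x = 150.

x = 150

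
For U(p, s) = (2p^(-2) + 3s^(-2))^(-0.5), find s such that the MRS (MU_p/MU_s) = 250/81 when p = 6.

For CES with ρ = -2, MRS = (2/3)·(s/p)^3.
Setting (2/3)·(s/6)^3 = 250/81 gives (s/6)^3 = 125/27, so s/6 = 5/3 and s = 10.

s = 10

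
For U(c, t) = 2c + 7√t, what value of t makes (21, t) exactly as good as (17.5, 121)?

t = 100

U(17.5, 121) = 112.
Set U(21, t) = 112 and solve.
With c = 21: 7√t = 112 − 2·21 = 70, so √t = 10 and t = 100.
Check: U(21, 100) = 112.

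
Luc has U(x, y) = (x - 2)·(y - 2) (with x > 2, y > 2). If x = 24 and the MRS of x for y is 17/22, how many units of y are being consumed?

MU_x = (y−2), MU_y = (x−2).
MRS = (y−2)/(x−2).
Substitute x = 24: MRS = (y − 2)/22. Setting this equal to 17/22 gives y − 2 = (17/22)·22 = 17, so y = 19.

y = 19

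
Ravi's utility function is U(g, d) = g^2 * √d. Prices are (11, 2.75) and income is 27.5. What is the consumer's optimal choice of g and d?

g* = 2, d* = 2

MU_g = 2·g·√d and MU_d = 0.5·g^2·d^(-0.5).
MRS = MU_g/MU_d = (4)·d/g.
Tangency: set MRS = p_g/p_d = 11/2.75 = 4.
So (4)·d/g = 4, i.e. d = g.
Substitute into the budget 11·g + 2.75·d = 27.5: 13.75·g = 27.5, so g* = 2.
Then d* = 2.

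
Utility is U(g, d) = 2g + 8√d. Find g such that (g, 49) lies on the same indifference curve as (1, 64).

g = 5

U(1, 64) = 66.
Set U(g, 49) = 66 and solve.
With d = 49: √49 = 7, so 2g = 66 − 8·7 = 10 and g = 5.
Check: U(5, 49) = 66.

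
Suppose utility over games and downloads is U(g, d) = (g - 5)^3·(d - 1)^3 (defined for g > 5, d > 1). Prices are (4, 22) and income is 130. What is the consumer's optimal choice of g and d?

MU_g = 3·(g−5)^2·(d−1)^3, MU_d = 3·(g−5)^3·(d−1)^2.
MRS = (d−1)/(g−5).
Tangency: set MRS = p_g/p_d = 4/22 = 2/11.
So (d − 1)/(g − 5) = 2/11, i.e. (d − 1) = (2/11)·(g − 5).
Rewrite the budget in excess-of-subsistence terms: 4·(g − 5) + 22·(d − 1) = 130 − 4·5 − 22·1 = 88.
Substituting, 8·(g − 5) = 88, so g − 5 = 11 and g* = 16.
Then d − 1 = (2/11)·11 = 2, so d* = 3.

g* = 16, d* = 3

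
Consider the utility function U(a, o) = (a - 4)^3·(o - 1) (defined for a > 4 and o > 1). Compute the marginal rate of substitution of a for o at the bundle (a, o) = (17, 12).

MRS = 33/13

MU_a = 3·(a−4)^2·(o−1), MU_o = (a−4)^3.
MRS = (3/1)·(o−1)/(a−4).
At (17, 12): MRS = 33/13.
So at (17, 12) the consumer would give up 33/13 units of o for one more unit of a.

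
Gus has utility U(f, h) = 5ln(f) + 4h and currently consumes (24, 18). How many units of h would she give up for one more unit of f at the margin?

MRS = 5/96

MU_f = 5/f, MU_h = 4.
MRS = 5/f ÷ 4.
At (24, 18): MRS = 5/96.
That is, one extra unit of f is worth 5/96 units of h at the margin.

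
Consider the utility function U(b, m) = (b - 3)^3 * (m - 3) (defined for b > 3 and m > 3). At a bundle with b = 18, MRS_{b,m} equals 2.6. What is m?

m = 16

MU_b = 3·(b−3)^2·(m−3), MU_m = (b−3)^3.
MRS = (3/1)·(m−3)/(b−3).
Substitute b = 18: MRS = (m − 3)/5. Setting this equal to 2.6 gives m − 3 = 2.6·5 = 13, so m = 16.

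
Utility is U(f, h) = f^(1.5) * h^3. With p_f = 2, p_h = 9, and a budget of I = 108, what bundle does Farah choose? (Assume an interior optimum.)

f* = 18, h* = 8

MU_f = 1.5·√f·h^3 and MU_h = 3·f^(1.5)·h^2.
MRS = MU_f/MU_h = (0.5)·h/f.
Tangency: set MRS = p_f/p_h = 2/9.
So (0.5)·h/f = 2/9, i.e. h = (4/9)·f.
Substitute into the budget 2·f + 9·h = 108: 6·f = 108, so f* = 18.
Then h* = (4/9)·18 = 8.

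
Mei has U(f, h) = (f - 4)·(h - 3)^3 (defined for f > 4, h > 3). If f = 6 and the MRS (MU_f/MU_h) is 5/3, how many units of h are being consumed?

MU_f = (h−3)^3, MU_h = 3·(f−4)·(h−3)^2.
MRS = (1/3)·(h−3)/(f−4).
Substitute f = 6: MRS = (h − 3)/6. Setting this equal to 5/3 gives h − 3 = (5/3)·6 = 10, so h = 13.

h = 13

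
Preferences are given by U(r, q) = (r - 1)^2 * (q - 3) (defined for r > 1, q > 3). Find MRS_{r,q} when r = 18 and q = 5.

MU_r = 2·(r−1)·(q−3), MU_q = (r−1)^2.
MRS = (2/1)·(q−3)/(r−1).
At (18, 5): MRS = 4/17.
The indifference curve has slope −4/17 at this bundle.

MRS = 4/17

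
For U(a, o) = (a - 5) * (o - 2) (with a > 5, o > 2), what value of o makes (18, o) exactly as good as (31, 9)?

U(31, 9) = 182.
Set U(18, o) = 182 and solve.
With a = 18: (18 − 5) = 13, so (o − 2) = 182/13 = 14.
So o = 2 + 14 = 16.
Check: U(18, 16) = 182.

o = 16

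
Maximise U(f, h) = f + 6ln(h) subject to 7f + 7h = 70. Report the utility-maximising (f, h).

f* = 4, h* = 6

MU_f = 1, MU_h = 6/h.
MRS = 1 ÷ (6/h).
Tangency: set MRS = p_f/p_h = 7/7 = 1.
MRS depends only on h: (1/6)·h = 1 ⇒ h* = 1/(1/6) = 6.
From the budget, 7·f = 70 − 7·6 = 28, so f* = 4.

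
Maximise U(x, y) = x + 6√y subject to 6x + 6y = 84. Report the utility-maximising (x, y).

MU_x = 1, MU_y = 6/(2√y).
MRS = 1 ÷ (6/(2√y)).
Tangency: set MRS = p_x/p_y = 6/6 = 1.
MRS depends only on y: (1/3)·√y = 1 ⇒ √y = 1/(1/3) = 3 ⇒ y* = 9.
From the budget, 6·x = 84 − 6·9 = 30, so x* = 5.

x* = 5, y* = 9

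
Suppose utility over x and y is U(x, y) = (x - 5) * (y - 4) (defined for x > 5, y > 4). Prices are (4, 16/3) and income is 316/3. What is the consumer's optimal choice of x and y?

MU_x = (y−4), MU_y = (x−5).
MRS = (y−4)/(x−5).
Tangency: set MRS = p_x/p_y = 4/(16/3) = 0.75.
So (y − 4)/(x − 5) = 0.75, i.e. (y − 4) = 0.75·(x − 5).
Rewrite the budget in excess-of-subsistence terms: 4·(x − 5) + (16/3)·(y − 4) = 316/3 − 4·5 − (16/3)·4 = 64.
Substituting, 8·(x − 5) = 64, so x − 5 = 8 and x* = 13.
Then y − 4 = 0.75·8 = 6, so y* = 10.

x* = 13, y* = 10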